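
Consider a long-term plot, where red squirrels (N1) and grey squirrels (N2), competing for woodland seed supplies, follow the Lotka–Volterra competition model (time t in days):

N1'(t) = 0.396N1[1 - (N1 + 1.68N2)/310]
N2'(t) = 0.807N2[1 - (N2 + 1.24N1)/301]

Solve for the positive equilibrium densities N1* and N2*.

N1* ≈ 181, N2* ≈ 77

Setting both brackets to zero gives the nullclines N1 + 1.68N2 = 310 and 1.24N1 + N2 = 301.
Substituting N2 = 301 - 1.24N1 into the first: N1(1 - 1.68·1.24) = 310 - 1.68·301.
So N1* = -196/-1.08 = 181, and then N2* = 301 - 1.24·181 = 77.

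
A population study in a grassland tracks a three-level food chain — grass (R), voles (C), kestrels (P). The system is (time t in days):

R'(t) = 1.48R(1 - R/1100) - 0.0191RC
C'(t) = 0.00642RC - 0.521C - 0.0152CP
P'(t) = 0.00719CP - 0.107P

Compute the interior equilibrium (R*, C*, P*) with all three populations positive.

R* ≈ 889, C* ≈ 14.9, P* ≈ 341

From dP/dt = 0: 0.00719C* = 0.107, so C* = 14.9.
From dR/dt = 0: 1.48(1 - R*/1100) = 0.0191·14.9, giving R* = 1100·(1 - 0.192) = 889.
From dC/dt = 0: 0.00642·889 - 0.521 = 0.0152P*, so P* = 5.18/0.0152 = 341.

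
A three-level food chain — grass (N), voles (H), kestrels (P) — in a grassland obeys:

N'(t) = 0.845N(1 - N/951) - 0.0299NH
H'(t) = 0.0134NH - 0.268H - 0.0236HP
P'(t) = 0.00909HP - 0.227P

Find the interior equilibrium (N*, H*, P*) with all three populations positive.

N* ≈ 111, H* ≈ 25, P* ≈ 51.5

From dP/dt = 0: 0.00909H* = 0.227, so H* = 25.
From dN/dt = 0: 0.845(1 - N*/951) = 0.0299·25, giving N* = 951·(1 - 0.884) = 111.
From dH/dt = 0: 0.0134·111 - 0.268 = 0.0236P*, so P* = 1.21/0.0236 = 51.5.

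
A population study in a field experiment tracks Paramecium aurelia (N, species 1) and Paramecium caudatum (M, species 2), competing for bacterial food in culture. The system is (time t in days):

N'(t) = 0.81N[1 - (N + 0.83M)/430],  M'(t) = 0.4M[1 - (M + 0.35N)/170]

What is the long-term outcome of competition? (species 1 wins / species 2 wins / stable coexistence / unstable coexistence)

Compare the nullcline intercepts: K1/α12 = 430/0.83 = 518 > K2 = 170; K2/α21 = 170/0.35 = 486 > K1 = 430.
Since both inequalities hold, each species can invade when rare, so the interior equilibrium is stable.

stable coexistence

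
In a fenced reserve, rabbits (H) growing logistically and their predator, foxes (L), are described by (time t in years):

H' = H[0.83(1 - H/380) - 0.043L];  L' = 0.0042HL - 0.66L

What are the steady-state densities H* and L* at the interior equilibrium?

From dL/dt = 0 with L > 0: 0.0042H* = 0.66, so H* = 157.
Substitute into dH/dt = 0: 0.83(1 - 157/380) = 0.043L*.
The bracket is 0.586, giving L* = 0.487/0.043 = 11.3.

H* ≈ 157, L* ≈ 11.3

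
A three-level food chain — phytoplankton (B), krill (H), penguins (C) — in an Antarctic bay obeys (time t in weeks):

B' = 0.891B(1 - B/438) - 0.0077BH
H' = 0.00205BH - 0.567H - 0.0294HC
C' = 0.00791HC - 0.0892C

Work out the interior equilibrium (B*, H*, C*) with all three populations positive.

B* ≈ 395, H* ≈ 11.3, C* ≈ 8.28

From dC/dt = 0: 0.00791H* = 0.0892, so H* = 11.3.
From dB/dt = 0: 0.891(1 - B*/438) = 0.0077·11.3, giving B* = 438·(1 - 0.0975) = 395.
From dH/dt = 0: 0.00205·395 - 0.567 = 0.0294C*, so C* = 0.243/0.0294 = 8.28.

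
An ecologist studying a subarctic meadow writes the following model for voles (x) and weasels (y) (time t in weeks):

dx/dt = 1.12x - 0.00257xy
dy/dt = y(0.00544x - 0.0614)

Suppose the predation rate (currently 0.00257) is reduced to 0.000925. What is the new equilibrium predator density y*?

y* ≈ 1210

At the interior fixed point, setting dx/dt = 0 with x > 0 fixes y* = (prey growth rate)/(xy coefficient) — independent of the other coefficients.
With the change, y* = 1.12/0.000925 = 1210; it rises from 436.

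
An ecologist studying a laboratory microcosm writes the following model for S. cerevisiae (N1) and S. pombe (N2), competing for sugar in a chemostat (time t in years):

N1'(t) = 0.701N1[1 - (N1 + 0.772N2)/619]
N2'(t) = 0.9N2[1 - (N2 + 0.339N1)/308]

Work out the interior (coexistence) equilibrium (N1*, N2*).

Setting both brackets to zero gives the nullclines N1 + 0.772N2 = 619 and 0.339N1 + N2 = 308.
Substituting N2 = 308 - 0.339N1 into the first: N1(1 - 0.772·0.339) = 619 - 0.772·308.
So N1* = 381/0.738 = 516, and then N2* = 308 - 0.339·516 = 133.

N1* ≈ 516, N2* ≈ 133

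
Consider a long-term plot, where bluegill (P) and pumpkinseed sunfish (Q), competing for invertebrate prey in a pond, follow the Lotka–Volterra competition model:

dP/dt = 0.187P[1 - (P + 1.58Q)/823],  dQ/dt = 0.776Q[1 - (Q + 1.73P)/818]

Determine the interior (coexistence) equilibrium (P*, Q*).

P* ≈ 271, Q* ≈ 349

Setting both brackets to zero gives the nullclines P + 1.58Q = 823 and 1.73P + Q = 818.
Substituting Q = 818 - 1.73P into the first: P(1 - 1.58·1.73) = 823 - 1.58·818.
So P* = -469/-1.73 = 271, and then Q* = 818 - 1.73·271 = 349.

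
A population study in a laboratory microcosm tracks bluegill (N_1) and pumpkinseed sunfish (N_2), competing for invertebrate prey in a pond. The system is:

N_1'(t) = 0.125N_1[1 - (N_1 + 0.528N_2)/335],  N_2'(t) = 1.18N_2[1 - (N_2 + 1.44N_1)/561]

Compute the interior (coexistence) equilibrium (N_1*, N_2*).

N_1* ≈ 162, N_2* ≈ 328

Setting both brackets to zero gives the nullclines N_1 + 0.528N_2 = 335 and 1.44N_1 + N_2 = 561.
Substituting N_2 = 561 - 1.44N_1 into the first: N_1(1 - 0.528·1.44) = 335 - 0.528·561.
So N_1* = 38.8/0.24 = 162, and then N_2* = 561 - 1.44·162 = 328.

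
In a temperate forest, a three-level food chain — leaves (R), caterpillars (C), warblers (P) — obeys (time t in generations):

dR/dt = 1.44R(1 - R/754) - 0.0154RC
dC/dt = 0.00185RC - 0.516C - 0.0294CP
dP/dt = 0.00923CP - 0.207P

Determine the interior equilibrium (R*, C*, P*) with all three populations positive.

From dP/dt = 0: 0.00923C* = 0.207, so C* = 22.4.
From dR/dt = 0: 1.44(1 - R*/754) = 0.0154·22.4, giving R* = 754·(1 - 0.24) = 573.
From dC/dt = 0: 0.00185·573 - 0.516 = 0.0294P*, so P* = 0.544/0.0294 = 18.5.

R* ≈ 573, C* ≈ 22.4, P* ≈ 18.5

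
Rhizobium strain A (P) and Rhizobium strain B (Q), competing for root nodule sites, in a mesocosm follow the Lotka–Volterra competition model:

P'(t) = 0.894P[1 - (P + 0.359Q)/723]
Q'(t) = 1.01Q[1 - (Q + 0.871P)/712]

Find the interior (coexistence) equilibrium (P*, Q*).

P* ≈ 680, Q* ≈ 120

Setting both brackets to zero gives the nullclines P + 0.359Q = 723 and 0.871P + Q = 712.
Substituting Q = 712 - 0.871P into the first: P(1 - 0.359·0.871) = 723 - 0.359·712.
So P* = 467/0.687 = 680, and then Q* = 712 - 0.871·680 = 120.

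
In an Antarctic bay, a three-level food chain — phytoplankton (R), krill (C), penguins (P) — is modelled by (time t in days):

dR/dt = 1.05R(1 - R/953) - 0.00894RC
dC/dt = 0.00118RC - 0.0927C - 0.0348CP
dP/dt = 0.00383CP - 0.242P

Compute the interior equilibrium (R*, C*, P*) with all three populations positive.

From dP/dt = 0: 0.00383C* = 0.242, so C* = 63.2.
From dR/dt = 0: 1.05(1 - R*/953) = 0.00894·63.2, giving R* = 953·(1 - 0.538) = 440.
From dC/dt = 0: 0.00118·440 - 0.0927 = 0.0348P*, so P* = 0.427/0.0348 = 12.3.

R* ≈ 440, C* ≈ 63.2, P* ≈ 12.3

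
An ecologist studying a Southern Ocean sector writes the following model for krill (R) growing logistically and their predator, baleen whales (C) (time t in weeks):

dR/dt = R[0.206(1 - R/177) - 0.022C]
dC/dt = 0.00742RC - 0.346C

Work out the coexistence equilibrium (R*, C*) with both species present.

R* ≈ 46.6, C* ≈ 6.9

From dC/dt = 0 with C > 0: 0.00742R* = 0.346, so R* = 46.6.
Substitute into dR/dt = 0: 0.206(1 - 46.6/177) = 0.022C*.
The bracket is 0.737, giving C* = 0.152/0.022 = 6.9.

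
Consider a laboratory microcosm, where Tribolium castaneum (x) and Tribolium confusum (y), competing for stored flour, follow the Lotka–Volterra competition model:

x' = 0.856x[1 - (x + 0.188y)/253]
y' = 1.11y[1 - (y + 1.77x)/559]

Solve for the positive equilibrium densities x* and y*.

x* ≈ 222, y* ≈ 167

Setting both brackets to zero gives the nullclines x + 0.188y = 253 and 1.77x + y = 559.
Substituting y = 559 - 1.77x into the first: x(1 - 0.188·1.77) = 253 - 0.188·559.
So x* = 148/0.667 = 222, and then y* = 559 - 1.77·222 = 167.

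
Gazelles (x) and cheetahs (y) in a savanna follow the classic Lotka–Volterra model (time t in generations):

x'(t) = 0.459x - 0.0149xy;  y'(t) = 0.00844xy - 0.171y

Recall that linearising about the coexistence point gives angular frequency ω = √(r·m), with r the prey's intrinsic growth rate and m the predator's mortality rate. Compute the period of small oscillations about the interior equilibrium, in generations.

T ≈ 22.4 generations

Here r = 0.459 and m = 0.171, so r·m = 0.0785.
ω = √0.0785 = 0.28 per generation, hence T = 2π/ω ≈ 22.4 generations.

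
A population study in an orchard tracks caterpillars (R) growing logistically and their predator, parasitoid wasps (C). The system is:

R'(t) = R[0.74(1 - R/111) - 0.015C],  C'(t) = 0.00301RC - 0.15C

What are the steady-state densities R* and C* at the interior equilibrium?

R* ≈ 49.8, C* ≈ 27.2

From dC/dt = 0 with C > 0: 0.00301R* = 0.15, so R* = 49.8.
Substitute into dR/dt = 0: 0.74(1 - 49.8/111) = 0.015C*.
The bracket is 0.551, giving C* = 0.408/0.015 = 27.2.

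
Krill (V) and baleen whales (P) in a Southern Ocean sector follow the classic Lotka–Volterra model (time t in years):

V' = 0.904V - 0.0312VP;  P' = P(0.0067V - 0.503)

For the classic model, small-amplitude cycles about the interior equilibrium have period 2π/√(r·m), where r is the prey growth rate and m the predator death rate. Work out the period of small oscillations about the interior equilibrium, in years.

T ≈ 9.32 years

Here r = 0.904 and m = 0.503, so r·m = 0.455.
ω = √0.455 = 0.674 per year, hence T = 2π/ω ≈ 9.32 years.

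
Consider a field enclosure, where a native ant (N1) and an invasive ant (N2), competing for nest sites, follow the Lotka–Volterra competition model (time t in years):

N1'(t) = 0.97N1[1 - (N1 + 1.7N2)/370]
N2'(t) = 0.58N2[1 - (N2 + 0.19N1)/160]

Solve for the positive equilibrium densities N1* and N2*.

N1* ≈ 145, N2* ≈ 132

Setting both brackets to zero gives the nullclines N1 + 1.7N2 = 370 and 0.19N1 + N2 = 160.
Substituting N2 = 160 - 0.19N1 into the first: N1(1 - 1.7·0.19) = 370 - 1.7·160.
So N1* = 98/0.677 = 145, and then N2* = 160 - 0.19·145 = 132.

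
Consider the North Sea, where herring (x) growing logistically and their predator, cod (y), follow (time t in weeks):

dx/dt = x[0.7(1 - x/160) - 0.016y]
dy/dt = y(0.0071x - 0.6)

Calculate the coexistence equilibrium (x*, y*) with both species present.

x* ≈ 84.5, y* ≈ 20.6

From dy/dt = 0 with y > 0: 0.0071x* = 0.6, so x* = 84.5.
Substitute into dx/dt = 0: 0.7(1 - 84.5/160) = 0.016y*.
The bracket is 0.472, giving y* = 0.33/0.016 = 20.6.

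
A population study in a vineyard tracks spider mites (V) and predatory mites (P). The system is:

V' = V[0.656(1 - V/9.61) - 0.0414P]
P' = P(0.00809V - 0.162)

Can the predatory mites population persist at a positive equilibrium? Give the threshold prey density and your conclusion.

Threshold V = 20; K < 20, so no, the predator goes extinct.

The predator equation gives dP/dt > 0 only when V > 0.162/0.00809 = 20.
Without the predator, V → K = 9.61. Since 9.61 < 20, the predator cannot invade.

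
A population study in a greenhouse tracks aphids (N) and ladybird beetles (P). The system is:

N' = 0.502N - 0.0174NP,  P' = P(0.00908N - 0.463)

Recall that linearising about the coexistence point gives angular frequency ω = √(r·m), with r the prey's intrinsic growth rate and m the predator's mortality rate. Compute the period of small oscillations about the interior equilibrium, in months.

T ≈ 13 months

Here r = 0.502 and m = 0.463, so r·m = 0.232.
ω = √0.232 = 0.482 per month, hence T = 2π/ω ≈ 13 months.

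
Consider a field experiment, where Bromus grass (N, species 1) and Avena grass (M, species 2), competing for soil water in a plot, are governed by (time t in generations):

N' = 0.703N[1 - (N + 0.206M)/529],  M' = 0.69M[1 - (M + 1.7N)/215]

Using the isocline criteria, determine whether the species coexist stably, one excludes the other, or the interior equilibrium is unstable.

Compare the nullcline intercepts: K1/α12 = 529/0.206 = 2570 > K2 = 215; K2/α21 = 215/1.7 = 126 < K1 = 529.
Since the inequalities point opposite ways, species 1 can invade but species 2 cannot.

species 1 excludes species 2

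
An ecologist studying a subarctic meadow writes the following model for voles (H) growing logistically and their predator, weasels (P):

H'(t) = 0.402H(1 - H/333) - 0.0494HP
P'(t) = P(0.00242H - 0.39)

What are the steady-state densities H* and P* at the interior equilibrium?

From dP/dt = 0 with P > 0: 0.00242H* = 0.39, so H* = 161.
Substitute into dH/dt = 0: 0.402(1 - 161/333) = 0.0494P*.
The bracket is 0.516, giving P* = 0.207/0.0494 = 4.2.

H* ≈ 161, P* ≈ 4.2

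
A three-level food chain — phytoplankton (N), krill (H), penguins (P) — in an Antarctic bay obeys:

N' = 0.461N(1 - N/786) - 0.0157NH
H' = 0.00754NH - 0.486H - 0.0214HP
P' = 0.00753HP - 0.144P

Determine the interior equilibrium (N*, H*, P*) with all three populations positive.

From dP/dt = 0: 0.00753H* = 0.144, so H* = 19.1.
From dN/dt = 0: 0.461(1 - N*/786) = 0.0157·19.1, giving N* = 786·(1 - 0.651) = 274.
From dH/dt = 0: 0.00754·274 - 0.486 = 0.0214P*, so P* = 1.58/0.0214 = 73.9.

N* ≈ 274, H* ≈ 19.1, P* ≈ 73.9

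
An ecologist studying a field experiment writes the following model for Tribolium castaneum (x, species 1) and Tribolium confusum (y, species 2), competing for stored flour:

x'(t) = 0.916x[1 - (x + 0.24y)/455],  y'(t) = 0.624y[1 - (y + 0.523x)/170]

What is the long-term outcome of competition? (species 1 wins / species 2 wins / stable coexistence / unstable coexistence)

species 1 excludes species 2

Compare the nullcline intercepts: K1/α12 = 455/0.24 = 1900 > K2 = 170; K2/α21 = 170/0.523 = 325 < K1 = 455.
Since the inequalities point opposite ways, species 1 can invade but species 2 cannot.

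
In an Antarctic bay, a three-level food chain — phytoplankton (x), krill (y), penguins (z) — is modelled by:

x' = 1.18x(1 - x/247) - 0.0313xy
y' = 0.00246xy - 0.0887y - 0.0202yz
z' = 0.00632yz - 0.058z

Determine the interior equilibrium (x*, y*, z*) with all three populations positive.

From dz/dt = 0: 0.00632y* = 0.058, so y* = 9.18.
From dx/dt = 0: 1.18(1 - x*/247) = 0.0313·9.18, giving x* = 247·(1 - 0.243) = 187.
From dy/dt = 0: 0.00246·187 - 0.0887 = 0.0202z*, so z* = 0.371/0.0202 = 18.4.

x* ≈ 187, y* ≈ 9.18, z* ≈ 18.4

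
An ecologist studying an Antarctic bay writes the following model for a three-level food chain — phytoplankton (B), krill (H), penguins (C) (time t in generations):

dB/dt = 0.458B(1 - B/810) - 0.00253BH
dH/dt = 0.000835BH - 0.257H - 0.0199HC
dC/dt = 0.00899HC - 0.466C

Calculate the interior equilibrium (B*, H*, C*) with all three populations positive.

From dC/dt = 0: 0.00899H* = 0.466, so H* = 51.8.
From dB/dt = 0: 0.458(1 - B*/810) = 0.00253·51.8, giving B* = 810·(1 - 0.286) = 578.
From dH/dt = 0: 0.000835·578 - 0.257 = 0.0199C*, so C* = 0.226/0.0199 = 11.3.

B* ≈ 578, H* ≈ 51.8, C* ≈ 11.3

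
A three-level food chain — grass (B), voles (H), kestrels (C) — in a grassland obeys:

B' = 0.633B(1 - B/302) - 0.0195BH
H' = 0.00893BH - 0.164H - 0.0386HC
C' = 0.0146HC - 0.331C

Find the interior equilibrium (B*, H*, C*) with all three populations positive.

From dC/dt = 0: 0.0146H* = 0.331, so H* = 22.7.
From dB/dt = 0: 0.633(1 - B*/302) = 0.0195·22.7, giving B* = 302·(1 - 0.698) = 91.1.
From dH/dt = 0: 0.00893·91.1 - 0.164 = 0.0386C*, so C* = 0.649/0.0386 = 16.8.

B* ≈ 91.1, H* ≈ 22.7, C* ≈ 16.8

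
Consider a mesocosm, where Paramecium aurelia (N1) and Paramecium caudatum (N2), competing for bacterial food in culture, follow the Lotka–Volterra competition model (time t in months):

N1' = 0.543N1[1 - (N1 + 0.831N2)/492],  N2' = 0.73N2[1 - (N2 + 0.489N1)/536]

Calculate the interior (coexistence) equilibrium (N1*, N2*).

N1* ≈ 78.5, N2* ≈ 498

Setting both brackets to zero gives the nullclines N1 + 0.831N2 = 492 and 0.489N1 + N2 = 536.
Substituting N2 = 536 - 0.489N1 into the first: N1(1 - 0.831·0.489) = 492 - 0.831·536.
So N1* = 46.6/0.594 = 78.5, and then N2* = 536 - 0.489·78.5 = 498.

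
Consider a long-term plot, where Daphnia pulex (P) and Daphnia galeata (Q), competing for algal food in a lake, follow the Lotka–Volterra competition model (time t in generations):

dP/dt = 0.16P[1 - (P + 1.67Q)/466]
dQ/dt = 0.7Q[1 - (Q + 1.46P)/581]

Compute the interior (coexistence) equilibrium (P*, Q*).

Setting both brackets to zero gives the nullclines P + 1.67Q = 466 and 1.46P + Q = 581.
Substituting Q = 581 - 1.46P into the first: P(1 - 1.67·1.46) = 466 - 1.67·581.
So P* = -504/-1.44 = 351, and then Q* = 581 - 1.46·351 = 69.1.

P* ≈ 351, Q* ≈ 69.1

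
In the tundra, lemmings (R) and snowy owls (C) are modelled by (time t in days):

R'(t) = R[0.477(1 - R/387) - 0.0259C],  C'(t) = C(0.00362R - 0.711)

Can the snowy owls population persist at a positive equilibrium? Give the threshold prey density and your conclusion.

Threshold R = 196; K > 196, so yes, the predator persists.

The predator equation gives dC/dt > 0 only when R > 0.711/0.00362 = 196.
Without the predator, R → K = 387. Since 387 > 196, the predator can invade and persist.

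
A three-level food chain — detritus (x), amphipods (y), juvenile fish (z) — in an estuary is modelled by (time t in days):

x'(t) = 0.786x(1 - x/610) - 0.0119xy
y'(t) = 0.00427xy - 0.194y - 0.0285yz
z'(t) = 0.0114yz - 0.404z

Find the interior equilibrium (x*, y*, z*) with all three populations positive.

From dz/dt = 0: 0.0114y* = 0.404, so y* = 35.4.
From dx/dt = 0: 0.786(1 - x*/610) = 0.0119·35.4, giving x* = 610·(1 - 0.537) = 283.
From dy/dt = 0: 0.00427·283 - 0.194 = 0.0285z*, so z* = 1.01/0.0285 = 35.6.

x* ≈ 283, y* ≈ 35.4, z* ≈ 35.6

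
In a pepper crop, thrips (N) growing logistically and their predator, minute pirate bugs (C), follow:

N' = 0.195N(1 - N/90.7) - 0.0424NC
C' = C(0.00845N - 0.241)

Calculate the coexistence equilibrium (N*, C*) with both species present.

N* ≈ 28.5, C* ≈ 3.15

From dC/dt = 0 with C > 0: 0.00845N* = 0.241, so N* = 28.5.
Substitute into dN/dt = 0: 0.195(1 - 28.5/90.7) = 0.0424C*.
The bracket is 0.686, giving C* = 0.134/0.0424 = 3.15.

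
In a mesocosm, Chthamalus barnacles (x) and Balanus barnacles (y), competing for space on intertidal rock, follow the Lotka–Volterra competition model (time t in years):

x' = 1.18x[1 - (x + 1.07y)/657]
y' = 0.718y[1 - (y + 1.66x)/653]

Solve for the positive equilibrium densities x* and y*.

Setting both brackets to zero gives the nullclines x + 1.07y = 657 and 1.66x + y = 653.
Substituting y = 653 - 1.66x into the first: x(1 - 1.07·1.66) = 657 - 1.07·653.
So x* = -41.7/-0.776 = 53.7, and then y* = 653 - 1.66·53.7 = 564.

x* ≈ 53.7, y* ≈ 564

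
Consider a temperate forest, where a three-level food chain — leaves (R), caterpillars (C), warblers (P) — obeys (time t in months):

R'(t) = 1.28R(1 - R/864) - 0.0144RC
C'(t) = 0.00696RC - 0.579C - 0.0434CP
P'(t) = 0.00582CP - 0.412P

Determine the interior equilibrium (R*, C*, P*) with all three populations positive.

From dP/dt = 0: 0.00582C* = 0.412, so C* = 70.8.
From dR/dt = 0: 1.28(1 - R*/864) = 0.0144·70.8, giving R* = 864·(1 - 0.796) = 176.
From dC/dt = 0: 0.00696·176 - 0.579 = 0.0434P*, so P* = 0.645/0.0434 = 14.9.

R* ≈ 176, C* ≈ 70.8, P* ≈ 14.9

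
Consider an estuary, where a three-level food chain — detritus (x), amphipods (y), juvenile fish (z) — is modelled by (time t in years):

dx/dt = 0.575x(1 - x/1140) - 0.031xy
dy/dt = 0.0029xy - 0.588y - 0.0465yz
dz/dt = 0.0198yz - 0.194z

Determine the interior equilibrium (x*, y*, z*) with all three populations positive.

x* ≈ 538, y* ≈ 9.8, z* ≈ 20.9

From dz/dt = 0: 0.0198y* = 0.194, so y* = 9.8.
From dx/dt = 0: 0.575(1 - x*/1140) = 0.031·9.8, giving x* = 1140·(1 - 0.528) = 538.
From dy/dt = 0: 0.0029·538 - 0.588 = 0.0465z*, so z* = 0.972/0.0465 = 20.9.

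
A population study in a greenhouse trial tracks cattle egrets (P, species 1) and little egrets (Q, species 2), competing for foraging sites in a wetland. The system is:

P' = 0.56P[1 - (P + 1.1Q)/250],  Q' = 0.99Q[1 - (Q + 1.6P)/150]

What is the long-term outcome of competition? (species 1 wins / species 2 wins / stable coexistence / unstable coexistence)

species 1 excludes species 2

Compare the nullcline intercepts: K1/α12 = 250/1.1 = 227 > K2 = 150; K2/α21 = 150/1.6 = 93.8 < K1 = 250.
Since the inequalities point opposite ways, species 1 can invade but species 2 cannot.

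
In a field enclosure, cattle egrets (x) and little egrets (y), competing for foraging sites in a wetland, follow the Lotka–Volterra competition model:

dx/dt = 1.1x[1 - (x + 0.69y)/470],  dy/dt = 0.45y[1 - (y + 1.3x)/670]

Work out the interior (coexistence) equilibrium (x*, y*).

Setting both brackets to zero gives the nullclines x + 0.69y = 470 and 1.3x + y = 670.
Substituting y = 670 - 1.3x into the first: x(1 - 0.69·1.3) = 470 - 0.69·670.
So x* = 7.7/0.103 = 74.8, and then y* = 670 - 1.3·74.8 = 573.

x* ≈ 74.8, y* ≈ 573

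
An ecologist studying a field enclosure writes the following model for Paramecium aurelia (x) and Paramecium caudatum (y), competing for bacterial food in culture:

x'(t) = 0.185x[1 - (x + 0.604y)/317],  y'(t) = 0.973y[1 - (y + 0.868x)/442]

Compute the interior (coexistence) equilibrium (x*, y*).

x* ≈ 105, y* ≈ 351

Setting both brackets to zero gives the nullclines x + 0.604y = 317 and 0.868x + y = 442.
Substituting y = 442 - 0.868x into the first: x(1 - 0.604·0.868) = 317 - 0.604·442.
So x* = 50/0.476 = 105, and then y* = 442 - 0.868·105 = 351.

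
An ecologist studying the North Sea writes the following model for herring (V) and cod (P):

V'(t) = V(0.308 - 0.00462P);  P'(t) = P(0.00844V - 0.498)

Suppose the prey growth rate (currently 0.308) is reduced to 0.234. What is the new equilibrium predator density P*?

P* ≈ 50.6

At the interior fixed point, setting dV/dt = 0 with V > 0 fixes P* = (prey growth rate)/(VP coefficient) — independent of the other coefficients.
With the change, P* = 0.234/0.00462 = 50.6; it falls from 66.7.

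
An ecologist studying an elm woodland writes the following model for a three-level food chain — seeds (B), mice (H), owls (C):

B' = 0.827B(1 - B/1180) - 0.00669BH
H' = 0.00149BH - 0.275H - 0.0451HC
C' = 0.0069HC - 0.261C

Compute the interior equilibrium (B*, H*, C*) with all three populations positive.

From dC/dt = 0: 0.0069H* = 0.261, so H* = 37.8.
From dB/dt = 0: 0.827(1 - B*/1180) = 0.00669·37.8, giving B* = 1180·(1 - 0.306) = 819.
From dH/dt = 0: 0.00149·819 - 0.275 = 0.0451C*, so C* = 0.945/0.0451 = 21.

B* ≈ 819, H* ≈ 37.8, C* ≈ 21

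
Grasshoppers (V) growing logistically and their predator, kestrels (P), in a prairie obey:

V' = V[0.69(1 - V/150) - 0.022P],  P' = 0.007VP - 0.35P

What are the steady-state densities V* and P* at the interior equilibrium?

From dP/dt = 0 with P > 0: 0.007V* = 0.35, so V* = 50.
Substitute into dV/dt = 0: 0.69(1 - 50/150) = 0.022P*.
The bracket is 0.667, giving P* = 0.46/0.022 = 20.9.

V* ≈ 50, P* ≈ 20.9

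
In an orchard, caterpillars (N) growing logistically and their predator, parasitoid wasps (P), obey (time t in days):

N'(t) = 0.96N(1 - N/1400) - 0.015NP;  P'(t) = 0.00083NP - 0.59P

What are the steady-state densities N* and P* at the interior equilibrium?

From dP/dt = 0 with P > 0: 0.00083N* = 0.59, so N* = 711.
Substitute into dN/dt = 0: 0.96(1 - 711/1400) = 0.015P*.
The bracket is 0.492, giving P* = 0.473/0.015 = 31.5.

N* ≈ 711, P* ≈ 31.5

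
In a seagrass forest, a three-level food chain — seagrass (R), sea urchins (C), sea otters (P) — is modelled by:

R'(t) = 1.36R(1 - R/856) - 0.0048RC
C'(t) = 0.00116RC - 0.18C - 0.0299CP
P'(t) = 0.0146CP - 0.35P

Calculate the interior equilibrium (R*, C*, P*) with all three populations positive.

From dP/dt = 0: 0.0146C* = 0.35, so C* = 24.
From dR/dt = 0: 1.36(1 - R*/856) = 0.0048·24, giving R* = 856·(1 - 0.0846) = 784.
From dC/dt = 0: 0.00116·784 - 0.18 = 0.0299P*, so P* = 0.729/0.0299 = 24.4.

R* ≈ 784, C* ≈ 24, P* ≈ 24.4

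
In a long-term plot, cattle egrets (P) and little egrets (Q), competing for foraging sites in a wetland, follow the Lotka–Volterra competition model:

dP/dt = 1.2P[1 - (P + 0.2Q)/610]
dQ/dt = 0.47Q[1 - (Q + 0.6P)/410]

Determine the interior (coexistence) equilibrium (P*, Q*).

P* ≈ 600, Q* ≈ 50

Setting both brackets to zero gives the nullclines P + 0.2Q = 610 and 0.6P + Q = 410.
Substituting Q = 410 - 0.6P into the first: P(1 - 0.2·0.6) = 610 - 0.2·410.
So P* = 528/0.88 = 600, and then Q* = 410 - 0.6·600 = 50.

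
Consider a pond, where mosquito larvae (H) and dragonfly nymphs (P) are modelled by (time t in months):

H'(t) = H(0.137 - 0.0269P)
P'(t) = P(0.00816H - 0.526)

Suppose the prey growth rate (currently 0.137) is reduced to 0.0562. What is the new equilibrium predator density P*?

P* ≈ 2.09

At the interior fixed point, setting dH/dt = 0 with H > 0 fixes P* = (prey growth rate)/(HP coefficient) — independent of the other coefficients.
With the change, P* = 0.0562/0.0269 = 2.09; it falls from 5.09.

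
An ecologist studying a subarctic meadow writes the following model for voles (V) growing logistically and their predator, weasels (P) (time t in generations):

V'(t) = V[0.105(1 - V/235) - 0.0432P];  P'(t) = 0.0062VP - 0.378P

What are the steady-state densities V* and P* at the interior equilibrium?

V* ≈ 61, P* ≈ 1.8

From dP/dt = 0 with P > 0: 0.0062V* = 0.378, so V* = 61.
Substitute into dV/dt = 0: 0.105(1 - 61/235) = 0.0432P*.
The bracket is 0.741, giving P* = 0.0778/0.0432 = 1.8.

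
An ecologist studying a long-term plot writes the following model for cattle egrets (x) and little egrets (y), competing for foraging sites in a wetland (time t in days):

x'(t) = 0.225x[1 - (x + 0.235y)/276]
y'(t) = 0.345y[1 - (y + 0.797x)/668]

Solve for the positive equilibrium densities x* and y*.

x* ≈ 146, y* ≈ 551

Setting both brackets to zero gives the nullclines x + 0.235y = 276 and 0.797x + y = 668.
Substituting y = 668 - 0.797x into the first: x(1 - 0.235·0.797) = 276 - 0.235·668.
So x* = 119/0.813 = 146, and then y* = 668 - 0.797·146 = 551.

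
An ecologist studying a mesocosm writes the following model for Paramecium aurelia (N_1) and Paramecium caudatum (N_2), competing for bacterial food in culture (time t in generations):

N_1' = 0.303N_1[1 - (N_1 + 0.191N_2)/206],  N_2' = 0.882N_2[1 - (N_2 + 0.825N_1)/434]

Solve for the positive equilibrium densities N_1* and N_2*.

Setting both brackets to zero gives the nullclines N_1 + 0.191N_2 = 206 and 0.825N_1 + N_2 = 434.
Substituting N_2 = 434 - 0.825N_1 into the first: N_1(1 - 0.191·0.825) = 206 - 0.191·434.
So N_1* = 123/0.842 = 146, and then N_2* = 434 - 0.825·146 = 313.

N_1* ≈ 146, N_2* ≈ 313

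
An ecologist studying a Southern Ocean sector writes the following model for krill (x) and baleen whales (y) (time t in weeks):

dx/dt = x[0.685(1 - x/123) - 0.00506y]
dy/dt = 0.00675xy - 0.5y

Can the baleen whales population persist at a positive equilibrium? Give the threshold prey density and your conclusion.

Threshold x = 74.1; K > 74.1, so yes, the predator persists.

The predator equation gives dy/dt > 0 only when x > 0.5/0.00675 = 74.1.
Without the predator, x → K = 123. Since 123 > 74.1, the predator can invade and persist.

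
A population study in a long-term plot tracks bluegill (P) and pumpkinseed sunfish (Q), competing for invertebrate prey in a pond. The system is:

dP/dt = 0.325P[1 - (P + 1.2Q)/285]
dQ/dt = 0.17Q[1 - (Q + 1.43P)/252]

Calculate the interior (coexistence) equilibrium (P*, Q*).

Setting both brackets to zero gives the nullclines P + 1.2Q = 285 and 1.43P + Q = 252.
Substituting Q = 252 - 1.43P into the first: P(1 - 1.2·1.43) = 285 - 1.2·252.
So P* = -17.4/-0.716 = 24.3, and then Q* = 252 - 1.43·24.3 = 217.

P* ≈ 24.3, Q* ≈ 217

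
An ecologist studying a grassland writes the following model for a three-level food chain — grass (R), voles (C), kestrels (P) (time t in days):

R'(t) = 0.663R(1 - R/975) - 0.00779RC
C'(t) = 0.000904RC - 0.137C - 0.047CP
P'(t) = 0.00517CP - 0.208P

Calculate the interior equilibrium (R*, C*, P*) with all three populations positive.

R* ≈ 514, C* ≈ 40.2, P* ≈ 6.97

From dP/dt = 0: 0.00517C* = 0.208, so C* = 40.2.
From dR/dt = 0: 0.663(1 - R*/975) = 0.00779·40.2, giving R* = 975·(1 - 0.473) = 514.
From dC/dt = 0: 0.000904·514 - 0.137 = 0.047P*, so P* = 0.328/0.047 = 6.97.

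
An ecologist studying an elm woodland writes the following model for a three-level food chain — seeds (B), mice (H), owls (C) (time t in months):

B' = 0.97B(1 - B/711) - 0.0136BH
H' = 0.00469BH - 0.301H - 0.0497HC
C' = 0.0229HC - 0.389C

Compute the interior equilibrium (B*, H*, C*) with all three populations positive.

B* ≈ 542, H* ≈ 17, C* ≈ 45.1

From dC/dt = 0: 0.0229H* = 0.389, so H* = 17.
From dB/dt = 0: 0.97(1 - B*/711) = 0.0136·17, giving B* = 711·(1 - 0.238) = 542.
From dH/dt = 0: 0.00469·542 - 0.301 = 0.0497C*, so C* = 2.24/0.0497 = 45.1.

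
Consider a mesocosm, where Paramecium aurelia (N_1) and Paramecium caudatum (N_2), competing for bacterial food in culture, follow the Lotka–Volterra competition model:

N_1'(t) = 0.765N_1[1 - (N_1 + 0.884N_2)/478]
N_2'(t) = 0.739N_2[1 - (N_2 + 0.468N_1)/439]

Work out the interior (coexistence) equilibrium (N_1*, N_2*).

N_1* ≈ 153, N_2* ≈ 367

Setting both brackets to zero gives the nullclines N_1 + 0.884N_2 = 478 and 0.468N_1 + N_2 = 439.
Substituting N_2 = 439 - 0.468N_1 into the first: N_1(1 - 0.884·0.468) = 478 - 0.884·439.
So N_1* = 89.9/0.586 = 153, and then N_2* = 439 - 0.468·153 = 367.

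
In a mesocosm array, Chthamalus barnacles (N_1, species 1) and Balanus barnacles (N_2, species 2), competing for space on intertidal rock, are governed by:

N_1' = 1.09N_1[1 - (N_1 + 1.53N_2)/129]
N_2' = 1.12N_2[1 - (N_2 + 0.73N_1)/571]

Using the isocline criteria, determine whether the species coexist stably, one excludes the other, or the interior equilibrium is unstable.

species 2 excludes species 1

Compare the nullcline intercepts: K1/α12 = 129/1.53 = 84.3 < K2 = 571; K2/α21 = 571/0.73 = 782 > K1 = 129.
Since the inequalities point opposite ways, species 2 can invade but species 1 cannot.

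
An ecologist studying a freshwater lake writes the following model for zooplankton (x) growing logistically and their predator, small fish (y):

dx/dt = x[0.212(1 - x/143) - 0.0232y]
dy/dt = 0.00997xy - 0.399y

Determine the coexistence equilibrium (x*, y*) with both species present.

x* ≈ 40, y* ≈ 6.58

From dy/dt = 0 with y > 0: 0.00997x* = 0.399, so x* = 40.
Substitute into dx/dt = 0: 0.212(1 - 40/143) = 0.0232y*.
The bracket is 0.72, giving y* = 0.153/0.0232 = 6.58.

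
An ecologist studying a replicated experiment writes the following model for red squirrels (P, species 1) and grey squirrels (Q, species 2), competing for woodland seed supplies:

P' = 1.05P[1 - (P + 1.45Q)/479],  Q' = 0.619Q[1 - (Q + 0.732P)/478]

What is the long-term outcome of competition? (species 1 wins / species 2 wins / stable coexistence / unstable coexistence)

Compare the nullcline intercepts: K1/α12 = 479/1.45 = 330 < K2 = 478; K2/α21 = 478/0.732 = 653 > K1 = 479.
Since the inequalities point opposite ways, species 2 can invade but species 1 cannot.

species 2 excludes species 1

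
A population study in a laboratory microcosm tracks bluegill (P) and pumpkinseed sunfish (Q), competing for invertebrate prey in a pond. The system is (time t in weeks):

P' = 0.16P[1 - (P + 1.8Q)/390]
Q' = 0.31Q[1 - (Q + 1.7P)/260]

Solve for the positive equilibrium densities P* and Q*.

P* ≈ 37.9, Q* ≈ 196

Setting both brackets to zero gives the nullclines P + 1.8Q = 390 and 1.7P + Q = 260.
Substituting Q = 260 - 1.7P into the first: P(1 - 1.8·1.7) = 390 - 1.8·260.
So P* = -78/-2.06 = 37.9, and then Q* = 260 - 1.7·37.9 = 196.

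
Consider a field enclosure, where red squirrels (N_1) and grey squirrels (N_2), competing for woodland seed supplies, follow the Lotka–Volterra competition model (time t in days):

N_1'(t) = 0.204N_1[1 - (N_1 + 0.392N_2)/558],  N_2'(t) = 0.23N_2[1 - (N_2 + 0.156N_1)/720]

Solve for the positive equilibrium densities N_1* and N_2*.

Setting both brackets to zero gives the nullclines N_1 + 0.392N_2 = 558 and 0.156N_1 + N_2 = 720.
Substituting N_2 = 720 - 0.156N_1 into the first: N_1(1 - 0.392·0.156) = 558 - 0.392·720.
So N_1* = 276/0.939 = 294, and then N_2* = 720 - 0.156·294 = 674.

N_1* ≈ 294, N_2* ≈ 674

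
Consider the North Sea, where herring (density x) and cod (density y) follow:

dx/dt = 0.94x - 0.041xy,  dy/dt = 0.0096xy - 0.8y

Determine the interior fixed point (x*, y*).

Set dy/dt = 0 with y > 0: 0.0096x - 0.8 = 0, so x* = 0.8/0.0096 = 83.3.
Set dx/dt = 0 with x > 0: 0.94 - 0.041y = 0, so y* = 0.94/0.041 = 22.9.

x* ≈ 83.3, y* ≈ 22.9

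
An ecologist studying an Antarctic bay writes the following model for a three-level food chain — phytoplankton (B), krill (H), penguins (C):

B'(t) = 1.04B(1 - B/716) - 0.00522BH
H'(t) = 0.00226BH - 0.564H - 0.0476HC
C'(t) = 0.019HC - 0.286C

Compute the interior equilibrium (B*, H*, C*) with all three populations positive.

From dC/dt = 0: 0.019H* = 0.286, so H* = 15.1.
From dB/dt = 0: 1.04(1 - B*/716) = 0.00522·15.1, giving B* = 716·(1 - 0.0756) = 662.
From dH/dt = 0: 0.00226·662 - 0.564 = 0.0476C*, so C* = 0.932/0.0476 = 19.6.

B* ≈ 662, H* ≈ 15.1, C* ≈ 19.6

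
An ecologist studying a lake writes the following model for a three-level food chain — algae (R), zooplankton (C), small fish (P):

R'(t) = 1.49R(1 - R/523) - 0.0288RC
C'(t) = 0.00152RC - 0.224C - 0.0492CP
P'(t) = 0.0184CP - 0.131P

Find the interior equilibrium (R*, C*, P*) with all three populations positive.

From dP/dt = 0: 0.0184C* = 0.131, so C* = 7.12.
From dR/dt = 0: 1.49(1 - R*/523) = 0.0288·7.12, giving R* = 523·(1 - 0.138) = 451.
From dC/dt = 0: 0.00152·451 - 0.224 = 0.0492P*, so P* = 0.462/0.0492 = 9.38.

R* ≈ 451, C* ≈ 7.12, P* ≈ 9.38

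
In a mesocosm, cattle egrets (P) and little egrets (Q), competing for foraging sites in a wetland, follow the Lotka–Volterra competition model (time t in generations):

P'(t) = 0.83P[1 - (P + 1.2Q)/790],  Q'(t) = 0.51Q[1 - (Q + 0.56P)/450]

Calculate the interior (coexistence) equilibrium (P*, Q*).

P* ≈ 762, Q* ≈ 23.2

Setting both brackets to zero gives the nullclines P + 1.2Q = 790 and 0.56P + Q = 450.
Substituting Q = 450 - 0.56P into the first: P(1 - 1.2·0.56) = 790 - 1.2·450.
So P* = 250/0.328 = 762, and then Q* = 450 - 0.56·762 = 23.2.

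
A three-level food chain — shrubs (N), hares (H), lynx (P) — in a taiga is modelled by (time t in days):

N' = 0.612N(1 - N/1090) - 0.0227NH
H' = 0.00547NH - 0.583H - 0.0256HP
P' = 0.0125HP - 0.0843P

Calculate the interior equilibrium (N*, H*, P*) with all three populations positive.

From dP/dt = 0: 0.0125H* = 0.0843, so H* = 6.74.
From dN/dt = 0: 0.612(1 - N*/1090) = 0.0227·6.74, giving N* = 1090·(1 - 0.25) = 817.
From dH/dt = 0: 0.00547·817 - 0.583 = 0.0256P*, so P* = 3.89/0.0256 = 152.

N* ≈ 817, H* ≈ 6.74, P* ≈ 152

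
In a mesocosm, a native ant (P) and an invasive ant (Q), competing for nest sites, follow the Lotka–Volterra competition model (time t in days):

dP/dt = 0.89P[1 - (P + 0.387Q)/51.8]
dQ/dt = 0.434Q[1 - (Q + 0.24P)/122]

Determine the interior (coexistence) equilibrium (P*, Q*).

Setting both brackets to zero gives the nullclines P + 0.387Q = 51.8 and 0.24P + Q = 122.
Substituting Q = 122 - 0.24P into the first: P(1 - 0.387·0.24) = 51.8 - 0.387·122.
So P* = 4.59/0.907 = 5.06, and then Q* = 122 - 0.24·5.06 = 121.

P* ≈ 5.06, Q* ≈ 121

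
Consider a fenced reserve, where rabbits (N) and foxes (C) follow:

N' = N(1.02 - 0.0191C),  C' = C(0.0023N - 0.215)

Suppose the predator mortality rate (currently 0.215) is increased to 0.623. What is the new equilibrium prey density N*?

At the interior fixed point, setting dC/dt = 0 with C > 0 fixes N* = (predator death rate)/(NC coefficient) — independent of the other coefficients.
With the change, N* = 0.623/0.0023 = 271; it rises from 93.5.

N* ≈ 271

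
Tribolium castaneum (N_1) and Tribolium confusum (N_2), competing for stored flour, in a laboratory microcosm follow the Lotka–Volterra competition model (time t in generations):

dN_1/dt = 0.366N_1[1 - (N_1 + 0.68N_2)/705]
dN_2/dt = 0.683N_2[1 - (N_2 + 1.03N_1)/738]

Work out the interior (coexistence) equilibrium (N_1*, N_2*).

Setting both brackets to zero gives the nullclines N_1 + 0.68N_2 = 705 and 1.03N_1 + N_2 = 738.
Substituting N_2 = 738 - 1.03N_1 into the first: N_1(1 - 0.68·1.03) = 705 - 0.68·738.
So N_1* = 203/0.3 = 678, and then N_2* = 738 - 1.03·678 = 39.6.

N_1* ≈ 678, N_2* ≈ 39.6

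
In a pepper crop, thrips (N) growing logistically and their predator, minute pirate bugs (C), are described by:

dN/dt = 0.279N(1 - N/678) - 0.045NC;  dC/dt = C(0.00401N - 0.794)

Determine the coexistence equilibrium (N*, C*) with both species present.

N* ≈ 198, C* ≈ 4.39

From dC/dt = 0 with C > 0: 0.00401N* = 0.794, so N* = 198.
Substitute into dN/dt = 0: 0.279(1 - 198/678) = 0.045C*.
The bracket is 0.708, giving C* = 0.198/0.045 = 4.39.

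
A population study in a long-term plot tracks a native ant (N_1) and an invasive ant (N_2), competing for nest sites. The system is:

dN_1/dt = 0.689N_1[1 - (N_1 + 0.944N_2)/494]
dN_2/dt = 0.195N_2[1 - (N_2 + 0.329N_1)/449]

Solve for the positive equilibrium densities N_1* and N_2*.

N_1* ≈ 102, N_2* ≈ 416

Setting both brackets to zero gives the nullclines N_1 + 0.944N_2 = 494 and 0.329N_1 + N_2 = 449.
Substituting N_2 = 449 - 0.329N_1 into the first: N_1(1 - 0.944·0.329) = 494 - 0.944·449.
So N_1* = 70.1/0.689 = 102, and then N_2* = 449 - 0.329·102 = 416.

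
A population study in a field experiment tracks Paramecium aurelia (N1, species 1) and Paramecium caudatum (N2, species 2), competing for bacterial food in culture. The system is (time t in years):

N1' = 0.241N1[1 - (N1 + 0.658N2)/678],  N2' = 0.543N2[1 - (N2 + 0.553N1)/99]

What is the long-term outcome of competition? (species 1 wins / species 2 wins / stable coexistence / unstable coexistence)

Compare the nullcline intercepts: K1/α12 = 678/0.658 = 1030 > K2 = 99; K2/α21 = 99/0.553 = 179 < K1 = 678.
Since the inequalities point opposite ways, species 1 can invade but species 2 cannot.

species 1 excludes species 2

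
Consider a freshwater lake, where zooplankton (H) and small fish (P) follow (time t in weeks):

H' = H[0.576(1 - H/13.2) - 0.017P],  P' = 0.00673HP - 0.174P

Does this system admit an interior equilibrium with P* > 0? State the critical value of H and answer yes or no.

The predator equation gives dP/dt > 0 only when H > 0.174/0.00673 = 25.9.
Without the predator, H → K = 13.2. Since 13.2 < 25.9, the predator cannot invade.

Threshold H = 25.9; K < 25.9, so no, the predator goes extinct.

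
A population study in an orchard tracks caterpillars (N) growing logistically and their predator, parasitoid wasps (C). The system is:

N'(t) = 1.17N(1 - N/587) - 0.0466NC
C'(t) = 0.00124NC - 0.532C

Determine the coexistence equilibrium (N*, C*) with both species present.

From dC/dt = 0 with C > 0: 0.00124N* = 0.532, so N* = 429.
Substitute into dN/dt = 0: 1.17(1 - 429/587) = 0.0466C*.
The bracket is 0.269, giving C* = 0.315/0.0466 = 6.76.

N* ≈ 429, C* ≈ 6.76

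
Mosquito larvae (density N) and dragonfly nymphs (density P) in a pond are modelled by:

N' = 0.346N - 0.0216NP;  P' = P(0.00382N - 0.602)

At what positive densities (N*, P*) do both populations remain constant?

Set dP/dt = 0 with P > 0: 0.00382N - 0.602 = 0, so N* = 0.602/0.00382 = 158.
Set dN/dt = 0 with N > 0: 0.346 - 0.0216P = 0, so P* = 0.346/0.0216 = 16.

N* ≈ 158, P* ≈ 16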